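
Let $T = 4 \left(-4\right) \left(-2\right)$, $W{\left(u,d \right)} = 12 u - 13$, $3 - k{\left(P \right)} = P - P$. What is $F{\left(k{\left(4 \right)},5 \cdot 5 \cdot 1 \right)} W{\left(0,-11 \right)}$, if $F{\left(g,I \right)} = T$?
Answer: $-416$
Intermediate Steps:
$k{\left(P \right)} = 3$ ($k{\left(P \right)} = 3 - \left(P - P\right) = 3 - 0 = 3 + 0 = 3$)
$W{\left(u,d \right)} = -13 + 12 u$
$T = 32$ ($T = \left(-16\right) \left(-2\right) = 32$)
$F{\left(g,I \right)} = 32$
$F{\left(k{\left(4 \right)},5 \cdot 5 \cdot 1 \right)} W{\left(0,-11 \right)} = 32 \left(-13 + 12 \cdot 0\right) = 32 \left(-13 + 0\right) = 32 \left(-13\right) = -416$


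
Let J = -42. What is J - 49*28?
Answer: -1414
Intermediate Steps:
J - 49*28 = -42 - 49*28 = -42 - 1372 = -1414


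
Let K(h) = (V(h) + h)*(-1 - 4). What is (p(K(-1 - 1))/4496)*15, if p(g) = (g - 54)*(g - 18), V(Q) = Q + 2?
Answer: 330/281 ≈ 1.1744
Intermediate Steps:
V(Q) = 2 + Q
K(h) = -10 - 10*h (K(h) = ((2 + h) + h)*(-1 - 4) = (2 + 2*h)*(-5) = -10 - 10*h)
p(g) = (-54 + g)*(-18 + g)
(p(K(-1 - 1))/4496)*15 = ((972 + (-10 - 10*(-1 - 1))**2 - 72*(-10 - 10*(-1 - 1)))/4496)*15 = ((972 + (-10 - 10*(-2))**2 - 72*(-10 - 10*(-2)))*(1/4496))*15 = ((972 + (-10 + 20)**2 - 72*(-10 + 20))*(1/4496))*15 = ((972 + 10**2 - 72*10)*(1/4496))*15 = ((972 + 100 - 720)*(1/4496))*15 = (352*(1/4496))*15 = (22/281)*15 = 330/281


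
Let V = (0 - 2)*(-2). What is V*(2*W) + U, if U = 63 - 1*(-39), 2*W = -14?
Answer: 46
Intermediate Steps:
W = -7 (W = (1/2)*(-14) = -7)
V = 4 (V = -2*(-2) = 4)
U = 102 (U = 63 + 39 = 102)
V*(2*W) + U = 4*(2*(-7)) + 102 = 4*(-14) + 102 = -56 + 102 = 46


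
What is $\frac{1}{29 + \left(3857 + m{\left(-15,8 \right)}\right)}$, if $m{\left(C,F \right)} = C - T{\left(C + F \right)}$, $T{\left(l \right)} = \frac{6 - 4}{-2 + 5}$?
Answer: $\frac{3}{11611} \approx 0.00025838$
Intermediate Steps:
$T{\left(l \right)} = \frac{2}{3}$
$m{\left(C,F \right)} = - \frac{2}{3} + C$ ($m{\left(C,F \right)} = C - \frac{2}{3} = - \frac{2}{3} + C$)
$\frac{1}{29 + \left(3857 + m{\left(-15,8 \right)}\right)} = \frac{1}{29 + \left(3857 - \frac{47}{3}\right)} = \frac{1}{29 + \frac{11524}{3}} = \frac{1}{\frac{11611}{3}} = \frac{3}{11611}$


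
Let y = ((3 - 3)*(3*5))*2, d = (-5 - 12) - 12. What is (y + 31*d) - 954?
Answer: -1853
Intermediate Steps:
d = -29 (d = -17 - 12 = -29)
y = 0 (y = (0*15)*2 = 0*2 = 0)
(y + 31*d) - 954 = (0 + 31*(-29)) - 954 = (0 - 899) - 954 = -899 - 954 = -1853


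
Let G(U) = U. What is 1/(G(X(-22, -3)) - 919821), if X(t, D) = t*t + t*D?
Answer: -1/919271 ≈ -1.0878e-6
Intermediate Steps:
X(t, D) = t² + D*t
1/(G(X(-22, -3)) - 919821) = 1/(-22*(-3 - 22) - 919821) = 1/(-22*(-25) - 919821) = 1/(550 - 919821) = 1/(-919271) = -1/919271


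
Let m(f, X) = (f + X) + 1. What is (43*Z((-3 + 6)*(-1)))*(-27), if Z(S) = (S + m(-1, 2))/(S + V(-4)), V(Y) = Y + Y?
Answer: -1161/11 ≈ -105.55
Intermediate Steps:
V(Y) = 2*Y
m(f, X) = 1 + X + f (m(f, X) = (X + f) + 1 = 1 + X + f)
Z(S) = (2 + S)/(-8 + S) (Z(S) = (S + (1 + 2 - 1))/(S + 2*(-4)) = (S + 2)/(S - 8) = (2 + S)/(-8 + S))
(43*Z((-3 + 6)*(-1)))*(-27) = (43*((2 + (-3 + 6)*(-1))/(-8 + (-3 + 6)*(-1))))*(-27) = (43*((2 + 3*(-1))/(-8 + 3*(-1))))*(-27) = (43*((2 - 3)/(-8 - 3)))*(-27) = (43*(-1/(-11)))*(-27) = (43*(-1/11*(-1)))*(-27) = (43*(1/11))*(-27) = (43/11)*(-27) = -1161/11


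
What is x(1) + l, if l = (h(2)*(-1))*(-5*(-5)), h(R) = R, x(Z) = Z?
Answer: -49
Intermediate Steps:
l = -50 (l = (2*(-1))*(-5*(-5)) = -2*25 = -50)
x(1) + l = 1 - 50 = -49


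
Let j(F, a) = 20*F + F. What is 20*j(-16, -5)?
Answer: -6720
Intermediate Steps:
j(F, a) = 21*F
20*j(-16, -5) = 20*(21*(-16)) = 20*(-336) = -6720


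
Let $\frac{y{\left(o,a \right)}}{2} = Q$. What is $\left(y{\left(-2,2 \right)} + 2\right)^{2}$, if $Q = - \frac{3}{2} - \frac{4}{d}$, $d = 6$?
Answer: $\frac{49}{9} \approx 5.4444$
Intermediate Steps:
$Q = - \frac{13}{6}$ ($Q = - \frac{3}{2} - \frac{4}{6} = \left(-3\right) \frac{1}{2} - \frac{2}{3} = - \frac{3}{2} - \frac{2}{3} = - \frac{13}{6} \approx -2.1667$)
$y{\left(o,a \right)} = - \frac{13}{3}$ ($y{\left(o,a \right)} = 2 \left(- \frac{13}{6}\right) = - \frac{13}{3}$)
$\left(y{\left(-2,2 \right)} + 2\right)^{2} = \left(- \frac{13}{3} + 2\right)^{2} = \left(- \frac{7}{3}\right)^{2} = \frac{49}{9}$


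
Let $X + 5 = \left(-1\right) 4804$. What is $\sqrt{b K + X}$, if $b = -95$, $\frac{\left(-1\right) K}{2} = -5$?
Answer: $i \sqrt{5759} \approx 75.888 i$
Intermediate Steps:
$X = -4809$ ($X = -5 - 4804 = -4809$)
$K = 10$ ($K = \left(-2\right) \left(-5\right) = 10$)
$\sqrt{b K + X} = \sqrt{\left(-95\right) 10 - 4809} = \sqrt{-950 - 4809} = \sqrt{-5759} = i \sqrt{5759}$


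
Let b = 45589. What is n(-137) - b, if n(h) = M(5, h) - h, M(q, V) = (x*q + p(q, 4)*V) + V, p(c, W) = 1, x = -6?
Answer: -45756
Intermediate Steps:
M(q, V) = -6*q + 2*V (M(q, V) = (-6*q + 1*V) + V = (-6*q + V) + V = (V - 6*q) + V = -6*q + 2*V)
n(h) = -30 + h (n(h) = (-6*5 + 2*h) - h = (-30 + 2*h) - h = -30 + h)
n(-137) - b = (-30 - 137) - 1*45589 = -167 - 45589 = -45756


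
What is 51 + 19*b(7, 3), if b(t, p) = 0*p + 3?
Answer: 108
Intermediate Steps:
b(t, p) = 3 (b(t, p) = 0 + 3 = 3)
51 + 19*b(7, 3) = 51 + 19*3 = 51 + 57 = 108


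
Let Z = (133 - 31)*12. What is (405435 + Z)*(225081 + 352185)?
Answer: 234750414294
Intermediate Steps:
Z = 1224 (Z = 102*12 = 1224)
(405435 + Z)*(225081 + 352185) = (405435 + 1224)*(225081 + 352185) = 406659*577266 = 234750414294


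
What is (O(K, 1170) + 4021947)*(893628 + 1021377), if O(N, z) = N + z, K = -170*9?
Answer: 7701359212935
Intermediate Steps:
K = -1530
(O(K, 1170) + 4021947)*(893628 + 1021377) = ((-1530 + 1170) + 4021947)*(893628 + 1021377) = (-360 + 4021947)*1915005 = 4021587*1915005 = 7701359212935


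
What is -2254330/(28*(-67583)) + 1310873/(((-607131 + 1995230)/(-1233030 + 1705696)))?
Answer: 586248362799819051/1313366526038 ≈ 4.4637e+5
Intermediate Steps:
-2254330/(28*(-67583)) + 1310873/(((-607131 + 1995230)/(-1233030 + 1705696))) = -2254330/(-1892324) + 1310873/((1388099/472666)) = -2254330*(-1/1892324) + 1310873/((1388099*(1/472666))) = 1127165/946162 + 1310873/(1388099/472666) = 1127165/946162 + 1310873*(472666/1388099) = 1127165/946162 + 619605097418/1388099 = 586248362799819051/1313366526038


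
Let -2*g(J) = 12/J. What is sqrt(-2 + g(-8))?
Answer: I*sqrt(5)/2 ≈ 1.118*I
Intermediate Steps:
g(J) = -6/J
sqrt(-2 + g(-8)) = sqrt(-2 - 6/(-8)) = sqrt(-2 - 6*(-1/8)) = sqrt(-2 + 3/4) = sqrt(-5/4) = I*sqrt(5)/2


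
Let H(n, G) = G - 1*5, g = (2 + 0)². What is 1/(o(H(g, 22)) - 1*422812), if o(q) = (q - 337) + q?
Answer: -1/423115 ≈ -2.3634e-6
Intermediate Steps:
g = 4 (g = 2² = 4)
H(n, G) = -5 + G (H(n, G) = G - 5 = -5 + G)
o(q) = -337 + 2*q (o(q) = (-337 + q) + q = -337 + 2*q)
1/(o(H(g, 22)) - 1*422812) = 1/((-337 + 2*(-5 + 22)) - 1*422812) = 1/((-337 + 2*17) - 422812) = 1/((-337 + 34) - 422812) = 1/(-303 - 422812) = 1/(-423115) = -1/423115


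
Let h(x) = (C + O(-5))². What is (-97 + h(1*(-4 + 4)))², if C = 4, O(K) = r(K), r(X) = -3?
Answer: 9216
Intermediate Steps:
O(K) = -3
h(x) = 1 (h(x) = (4 - 3)² = 1² = 1)
(-97 + h(1*(-4 + 4)))² = (-97 + 1)² = (-96)² = 9216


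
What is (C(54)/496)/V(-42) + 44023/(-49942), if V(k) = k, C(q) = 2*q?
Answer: -38436703/43349656 ≈ -0.88667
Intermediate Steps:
(C(54)/496)/V(-42) + 44023/(-49942) = ((2*54)/496)/(-42) + 44023/(-49942) = (108*(1/496))*(-1/42) + 44023*(-1/49942) = (27/124)*(-1/42) - 44023/49942 = -9/1736 - 44023/49942 = -38436703/43349656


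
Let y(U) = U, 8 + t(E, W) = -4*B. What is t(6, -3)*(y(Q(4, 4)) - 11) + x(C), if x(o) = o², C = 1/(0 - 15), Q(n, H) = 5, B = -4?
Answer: -10799/225 ≈ -47.996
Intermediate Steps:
t(E, W) = 8 (t(E, W) = -8 - 4*(-4) = -8 + 16 = 8)
C = -1/15 (C = 1/(-15) = -1/15 ≈ -0.066667)
t(6, -3)*(y(Q(4, 4)) - 11) + x(C) = 8*(5 - 11) + (-1/15)² = 8*(-6) + 1/225 = -48 + 1/225 = -10799/225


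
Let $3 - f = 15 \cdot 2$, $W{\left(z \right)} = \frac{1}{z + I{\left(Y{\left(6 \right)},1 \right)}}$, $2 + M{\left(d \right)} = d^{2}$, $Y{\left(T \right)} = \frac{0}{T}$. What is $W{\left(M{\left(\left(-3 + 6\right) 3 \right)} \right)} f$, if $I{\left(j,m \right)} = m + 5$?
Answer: $- \frac{27}{85} \approx -0.31765$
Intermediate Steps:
$Y{\left(T \right)} = 0$
$I{\left(j,m \right)} = 5 + m$
$M{\left(d \right)} = -2 + d^{2}$
$W{\left(z \right)} = \frac{1}{6 + z}$ ($W{\left(z \right)} = \frac{1}{z + \left(5 + 1\right)} = \frac{1}{z + 6} = \frac{1}{6 + z}$)
$f = -27$ ($f = 3 - 15 \cdot 2 = 3 - 30 = -27$)
$W{\left(M{\left(\left(-3 + 6\right) 3 \right)} \right)} f = \frac{1}{6 - \left(2 - \left(\left(-3 + 6\right) 3\right)^{2}\right)} \left(-27\right) = \frac{1}{6 - \left(2 - \left(3 \cdot 3\right)^{2}\right)} \left(-27\right) = \frac{1}{6 - \left(2 - 9^{2}\right)} \left(-27\right) = \frac{1}{6 + \left(-2 + 81\right)} \left(-27\right) = \frac{1}{6 + 79} \left(-27\right) = \frac{1}{85} \left(-27\right) = - \frac{27}{85}$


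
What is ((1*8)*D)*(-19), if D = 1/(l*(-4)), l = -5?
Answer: -38/5 ≈ -7.6000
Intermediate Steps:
D = 1/20 (D = 1/(-5*(-4)) = 1/20 ≈ 0.050000)
((1*8)*D)*(-19) = ((1*8)*(1/20))*(-19) = (8*(1/20))*(-19) = (⅖)*(-19) = -38/5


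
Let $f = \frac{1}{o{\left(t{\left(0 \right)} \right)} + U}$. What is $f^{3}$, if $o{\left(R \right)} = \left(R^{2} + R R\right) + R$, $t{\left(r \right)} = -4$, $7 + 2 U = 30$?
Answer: $\frac{8}{493039} \approx 1.6226 \cdot 10^{-5}$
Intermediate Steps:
$U = \frac{23}{2}$ ($U = - \frac{7}{2} + \frac{1}{2} \cdot 30 = - \frac{7}{2} + 15 = \frac{23}{2} \approx 11.5$)
$o{\left(R \right)} = R + 2 R^{2}$ ($o{\left(R \right)} = \left(R^{2} + R^{2}\right) + R = 2 R^{2} + R = R + 2 R^{2}$)
$f = \frac{2}{79}$ ($f = \frac{1}{- 4 \left(1 + 2 \left(-4\right)\right) + \frac{23}{2}} = \frac{1}{- 4 \left(1 - 8\right) + \frac{23}{2}} = \frac{1}{\left(-4\right) \left(-7\right) + \frac{23}{2}} = \frac{1}{28 + \frac{23}{2}} = \frac{1}{\frac{79}{2}} = \frac{2}{79} \approx 0.025316$)
$f^{3} = \left(\frac{2}{79}\right)^{3} = \frac{8}{493039}$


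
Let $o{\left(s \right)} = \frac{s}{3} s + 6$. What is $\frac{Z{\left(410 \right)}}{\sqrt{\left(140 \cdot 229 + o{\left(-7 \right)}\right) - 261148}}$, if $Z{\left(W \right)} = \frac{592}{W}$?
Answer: $- \frac{296 i \sqrt{2061591}}{140875385} \approx - 0.0030169 i$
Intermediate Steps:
$o{\left(s \right)} = 6 + \frac{s^{2}}{3}$ ($o{\left(s \right)} = s \frac{1}{3} s + 6 = \frac{s}{3} s + 6 = \frac{s^{2}}{3} + 6 = 6 + \frac{s^{2}}{3}$)
$\frac{Z{\left(410 \right)}}{\sqrt{\left(140 \cdot 229 + o{\left(-7 \right)}\right) - 261148}} = \frac{592 \cdot \frac{1}{410}}{\sqrt{\left(140 \cdot 229 + \left(6 + \frac{\left(-7\right)^{2}}{3}\right)\right) - 261148}} = \frac{592 \cdot \frac{1}{410}}{\sqrt{\left(32060 + \left(6 + \frac{1}{3} \cdot 49\right)\right) - 261148}} = \frac{296}{205 \sqrt{\left(32060 + \left(6 + \frac{49}{3}\right)\right) - 261148}} = \frac{296}{205 \sqrt{\left(32060 + \frac{67}{3}\right) - 261148}} = \frac{296}{205 \sqrt{\frac{96247}{3} - 261148}} = \frac{296}{205 \sqrt{- \frac{687197}{3}}} = \frac{296}{205 \frac{i \sqrt{2061591}}{3}} = \frac{296 \left(- \frac{i \sqrt{2061591}}{687197}\right)}{205} = - \frac{296 i \sqrt{2061591}}{140875385}$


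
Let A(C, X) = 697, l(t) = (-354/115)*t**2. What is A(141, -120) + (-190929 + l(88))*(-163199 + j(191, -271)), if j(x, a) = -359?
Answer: 4039590074893/115 ≈ 3.5127e+10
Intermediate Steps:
l(t) = -354*t**2/115 (l(t) = (-354*1/115)*t**2 = -354*t**2/115)
A(141, -120) + (-190929 + l(88))*(-163199 + j(191, -271)) = 697 + (-190929 - 354/115*88**2)*(-163199 - 359) = 697 + (-190929 - 354/115*7744)*(-163558) = 697 + (-190929 - 2741376/115)*(-163558) = 697 - 24698211/115*(-163558) = 697 + 4039589994738/115 = 4039590074893/115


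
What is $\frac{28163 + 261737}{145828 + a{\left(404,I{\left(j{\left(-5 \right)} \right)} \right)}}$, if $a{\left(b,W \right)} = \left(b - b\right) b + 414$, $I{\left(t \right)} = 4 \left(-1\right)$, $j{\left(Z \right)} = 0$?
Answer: $\frac{144950}{73121} \approx 1.9823$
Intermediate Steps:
$I{\left(t \right)} = -4$
$a{\left(b,W \right)} = 414$ ($a{\left(b,W \right)} = 0 b + 414 = 0 + 414 = 414$)
$\frac{28163 + 261737}{145828 + a{\left(404,I{\left(j{\left(-5 \right)} \right)} \right)}} = \frac{28163 + 261737}{145828 + 414} = \frac{289900}{146242} = 289900 \cdot \frac{1}{146242} = \frac{144950}{73121}$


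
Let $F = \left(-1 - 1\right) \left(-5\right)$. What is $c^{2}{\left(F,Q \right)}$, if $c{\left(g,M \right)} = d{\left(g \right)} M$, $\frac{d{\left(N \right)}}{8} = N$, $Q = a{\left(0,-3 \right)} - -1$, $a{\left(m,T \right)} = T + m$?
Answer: $25600$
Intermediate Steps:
$F = 10$ ($F = \left(-2\right) \left(-5\right) = 10$)
$Q = -2$ ($Q = \left(-3 + 0\right) - -1 = -3 + 1 = -2$)
$d{\left(N \right)} = 8 N$
$c{\left(g,M \right)} = 8 M g$ ($c{\left(g,M \right)} = 8 g M = 8 M g$)
$c^{2}{\left(F,Q \right)} = \left(8 \left(-2\right) 10\right)^{2} = \left(-160\right)^{2} = 25600$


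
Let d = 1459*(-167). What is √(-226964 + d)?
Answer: I*√470617 ≈ 686.02*I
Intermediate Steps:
d = -243653
√(-226964 + d) = √(-226964 - 243653) = √(-470617) = I*√470617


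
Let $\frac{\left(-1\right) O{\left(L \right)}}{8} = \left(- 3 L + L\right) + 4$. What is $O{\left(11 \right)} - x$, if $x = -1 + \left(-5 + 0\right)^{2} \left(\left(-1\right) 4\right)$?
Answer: $245$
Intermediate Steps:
$x = -101$ ($x = -1 + \left(-5\right)^{2} \left(-4\right) = -1 + 25 \left(-4\right) = -1 - 100 = -101$)
$O{\left(L \right)} = -32 + 16 L$ ($O{\left(L \right)} = - 8 \left(\left(- 3 L + L\right) + 4\right) = - 8 \left(- 2 L + 4\right) = - 8 \left(4 - 2 L\right) = -32 + 16 L$)
$O{\left(11 \right)} - x = \left(-32 + 16 \cdot 11\right) - -101 = \left(-32 + 176\right) + 101 = 144 + 101 = 245$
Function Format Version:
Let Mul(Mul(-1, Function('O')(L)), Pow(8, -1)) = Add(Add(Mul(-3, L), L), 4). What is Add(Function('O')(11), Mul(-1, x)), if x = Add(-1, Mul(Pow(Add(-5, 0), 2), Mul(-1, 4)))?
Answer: 245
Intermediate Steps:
x = -101 (x = Add(-1, Mul(Pow(-5, 2), -4)) = Add(-1, Mul(25, -4)) = Add(-1, -100) = -101)
Function('O')(L) = Add(-32, Mul(16, L)) (Function('O')(L) = Mul(-8, Add(Add(Mul(-3, L), L), 4)) = Mul(-8, Add(Mul(-2, L), 4)) = Mul(-8, Add(4, Mul(-2, L))) = Add(-32, Mul(16, L)))
Add(Function('O')(11), Mul(-1, x)) = Add(Add(-32, Mul(16, 11)), Mul(-1, -101)) = Add(Add(-32, 176), 101) = Add(144, 101) = 245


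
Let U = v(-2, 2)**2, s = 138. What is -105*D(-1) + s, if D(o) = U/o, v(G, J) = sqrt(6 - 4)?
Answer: 348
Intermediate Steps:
v(G, J) = sqrt(2)
U = 2 (U = (sqrt(2))**2 = 2)
D(o) = 2/o
-105*D(-1) + s = -210/(-1) + 138 = -210*(-1) + 138 = -105*(-2) + 138 = 210 + 138 = 348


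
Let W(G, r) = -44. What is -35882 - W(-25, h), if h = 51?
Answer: -35838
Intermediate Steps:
-35882 - W(-25, h) = -35882 - 1*(-44) = -35882 + 44 = -35838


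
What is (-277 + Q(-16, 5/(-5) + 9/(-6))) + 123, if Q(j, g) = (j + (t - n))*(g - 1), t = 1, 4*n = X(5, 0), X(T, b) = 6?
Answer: -385/4 ≈ -96.250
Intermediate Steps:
n = 3/2 (n = (¼)*6 = 3/2 ≈ 1.5000)
Q(j, g) = (-1 + g)*(-½ + j) (Q(j, g) = (j + (1 - 1*3/2))*(g - 1) = (j + (1 - 3/2))*(-1 + g) = (j - ½)*(-1 + g) = (-½ + j)*(-1 + g) = (-1 + g)*(-½ + j))
(-277 + Q(-16, 5/(-5) + 9/(-6))) + 123 = (-277 + (½ - 1*(-16) - (5/(-5) + 9/(-6))/2 + (5/(-5) + 9/(-6))*(-16))) + 123 = (-277 + (½ + 16 - (5*(-⅕) + 9*(-⅙))/2 + (5*(-⅕) + 9*(-⅙))*(-16))) + 123 = (-277 + (½ + 16 - (-1 - 3/2)/2 + (-1 - 3/2)*(-16))) + 123 = (-277 + (½ + 16 - ½*(-5/2) - 5/2*(-16))) + 123 = (-277 + (½ + 16 + 5/4 + 40)) + 123 = (-277 + 231/4) + 123 = -877/4 + 123 = -385/4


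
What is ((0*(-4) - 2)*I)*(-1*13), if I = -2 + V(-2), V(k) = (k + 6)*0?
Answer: -52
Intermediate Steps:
V(k) = 0 (V(k) = (6 + k)*0 = 0)
I = -2 (I = -2 + 0 = -2)
((0*(-4) - 2)*I)*(-1*13) = ((0*(-4) - 2)*(-2))*(-1*13) = ((0 - 2)*(-2))*(-13) = -2*(-2)*(-13) = 4*(-13) = -52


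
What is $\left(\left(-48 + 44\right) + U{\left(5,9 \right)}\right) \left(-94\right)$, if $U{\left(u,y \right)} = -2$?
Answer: $564$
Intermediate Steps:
$\left(\left(-48 + 44\right) + U{\left(5,9 \right)}\right) \left(-94\right) = \left(\left(-48 + 44\right) - 2\right) \left(-94\right) = \left(-4 - 2\right) \left(-94\right) = \left(-6\right) \left(-94\right) = 564$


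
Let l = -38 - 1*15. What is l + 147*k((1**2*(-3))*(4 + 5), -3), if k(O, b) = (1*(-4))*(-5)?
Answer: 2887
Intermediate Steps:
k(O, b) = 20 (k(O, b) = -4*(-5) = 20)
l = -53 (l = -38 - 15 = -53)
l + 147*k((1**2*(-3))*(4 + 5), -3) = -53 + 147*20 = -53 + 2940 = 2887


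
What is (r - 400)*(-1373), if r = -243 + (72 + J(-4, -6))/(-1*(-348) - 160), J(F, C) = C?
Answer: 82941557/94 ≈ 8.8236e+5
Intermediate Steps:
r = -22809/94 (r = -243 + (72 - 6)/(-1*(-348) - 160) = -243 + 66/(348 - 160) = -243 + 66/188 = -243 + 66*(1/188) = -243 + 33/94 = -22809/94 ≈ -242.65)
(r - 400)*(-1373) = (-22809/94 - 400)*(-1373) = -60409/94*(-1373) = 82941557/94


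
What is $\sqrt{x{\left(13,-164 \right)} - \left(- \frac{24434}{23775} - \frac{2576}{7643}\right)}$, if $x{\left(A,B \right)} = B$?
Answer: $\frac{i \sqrt{214804522270708134}}{36342465} \approx 12.753 i$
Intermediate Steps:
$\sqrt{x{\left(13,-164 \right)} - \left(- \frac{24434}{23775} - \frac{2576}{7643}\right)} = \sqrt{-164 - \left(- \frac{24434}{23775} - \frac{2576}{7643}\right)} = \sqrt{-164 - - \frac{247993462}{181712325}} = \sqrt{-164 + \left(\frac{2576}{7643} + \frac{24434}{23775}\right)} = \sqrt{-164 + \frac{247993462}{181712325}} = \sqrt{- \frac{29552827838}{181712325}} = \frac{i \sqrt{214804522270708134}}{36342465}$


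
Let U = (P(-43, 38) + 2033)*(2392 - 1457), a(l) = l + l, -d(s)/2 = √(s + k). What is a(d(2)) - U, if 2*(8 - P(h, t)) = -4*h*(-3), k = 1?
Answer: -2149565 - 4*√3 ≈ -2.1496e+6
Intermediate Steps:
d(s) = -2*√(1 + s) (d(s) = -2*√(s + 1) = -2*√(1 + s))
P(h, t) = 8 - 6*h (P(h, t) = 8 - (-4*h)*(-3)/2 = 8 - 6*h)
a(l) = 2*l
U = 2149565 (U = ((8 - 6*(-43)) + 2033)*(2392 - 1457) = ((8 + 258) + 2033)*935 = (266 + 2033)*935 = 2299*935 = 2149565)
a(d(2)) - U = 2*(-2*√(1 + 2)) - 1*2149565 = 2*(-2*√3) - 2149565 = -4*√3 - 2149565 = -2149565 - 4*√3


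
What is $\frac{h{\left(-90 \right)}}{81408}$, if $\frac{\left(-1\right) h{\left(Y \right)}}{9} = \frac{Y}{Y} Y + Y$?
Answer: $\frac{135}{6784} \approx 0.0199$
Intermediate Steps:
$h{\left(Y \right)} = - 18 Y$ ($h{\left(Y \right)} = - 9 \left(\frac{Y}{Y} Y + Y\right) = - 9 \left(1 Y + Y\right) = - 9 \left(Y + Y\right) = - 9 \cdot 2 Y = - 18 Y$)
$\frac{h{\left(-90 \right)}}{81408} = \frac{\left(-18\right) \left(-90\right)}{81408} = 1620 \cdot \frac{1}{81408} = \frac{135}{6784}$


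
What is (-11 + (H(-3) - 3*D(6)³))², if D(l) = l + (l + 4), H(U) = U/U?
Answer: 151240804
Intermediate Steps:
H(U) = 1
D(l) = 4 + 2*l (D(l) = l + (4 + l) = 4 + 2*l)
(-11 + (H(-3) - 3*D(6)³))² = (-11 + (1 - 3*(4 + 2*6)³))² = (-11 + (1 - 3*(4 + 12)³))² = (-11 + (1 - 3*16³))² = (-11 + (1 - 3*4096))² = (-11 + (1 - 12288))² = (-11 - 12287)² = (-12298)² = 151240804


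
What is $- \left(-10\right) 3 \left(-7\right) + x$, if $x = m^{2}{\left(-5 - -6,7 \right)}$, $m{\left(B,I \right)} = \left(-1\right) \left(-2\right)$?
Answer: $-206$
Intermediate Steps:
$m{\left(B,I \right)} = 2$
$x = 4$ ($x = 2^{2} = 4$)
$- \left(-10\right) 3 \left(-7\right) + x = - \left(-10\right) 3 \left(-7\right) + 4 = - \left(-30\right) \left(-7\right) + 4 = \left(-1\right) 210 + 4 = -210 + 4 = -206$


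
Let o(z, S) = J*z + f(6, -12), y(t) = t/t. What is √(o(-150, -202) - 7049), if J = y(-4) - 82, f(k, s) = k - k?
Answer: √5101 ≈ 71.421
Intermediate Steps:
y(t) = 1
f(k, s) = 0
J = -81 (J = 1 - 82 = -81)
o(z, S) = -81*z (o(z, S) = -81*z + 0 = -81*z)
√(o(-150, -202) - 7049) = √(-81*(-150) - 7049) = √(12150 - 7049) = √5101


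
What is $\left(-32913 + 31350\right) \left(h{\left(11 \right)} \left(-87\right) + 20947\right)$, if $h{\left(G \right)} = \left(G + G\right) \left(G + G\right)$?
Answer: $33074643$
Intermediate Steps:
$h{\left(G \right)} = 4 G^{2}$ ($h{\left(G \right)} = 2 G 2 G = 4 G^{2}$)
$\left(-32913 + 31350\right) \left(h{\left(11 \right)} \left(-87\right) + 20947\right) = \left(-32913 + 31350\right) \left(4 \cdot 11^{2} \left(-87\right) + 20947\right) = - 1563 \left(4 \cdot 121 \left(-87\right) + 20947\right) = - 1563 \left(484 \left(-87\right) + 20947\right) = - 1563 \left(-42108 + 20947\right) = \left(-1563\right) \left(-21161\right) = 33074643$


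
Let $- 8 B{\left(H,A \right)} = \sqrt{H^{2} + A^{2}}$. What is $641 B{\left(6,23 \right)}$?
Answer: $- \frac{641 \sqrt{565}}{8} \approx -1904.5$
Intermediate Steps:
$B{\left(H,A \right)} = - \frac{\sqrt{A^{2} + H^{2}}}{8}$ ($B{\left(H,A \right)} = - \frac{\sqrt{H^{2} + A^{2}}}{8} = - \frac{\sqrt{A^{2} + H^{2}}}{8}$)
$641 B{\left(6,23 \right)} = 641 \left(- \frac{\sqrt{23^{2} + 6^{2}}}{8}\right) = 641 \left(- \frac{\sqrt{529 + 36}}{8}\right) = 641 \left(- \frac{\sqrt{565}}{8}\right) = - \frac{641 \sqrt{565}}{8}$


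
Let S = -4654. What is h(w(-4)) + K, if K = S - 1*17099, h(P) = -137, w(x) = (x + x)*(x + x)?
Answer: -21890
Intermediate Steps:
w(x) = 4*x**2 (w(x) = (2*x)*(2*x) = 4*x**2)
K = -21753 (K = -4654 - 1*17099 = -4654 - 17099 = -21753)
h(w(-4)) + K = -137 - 21753 = -21890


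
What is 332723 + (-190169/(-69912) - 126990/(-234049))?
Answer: 5444344500161585/16362833688 ≈ 3.3273e+5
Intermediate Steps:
332723 + (-190169/(-69912) - 126990/(-234049)) = 332723 + (-190169*(-1/69912) - 126990*(-1/234049)) = 332723 + (190169/69912 + 126990/234049) = 332723 + 53386989161/16362833688 = 5444344500161585/16362833688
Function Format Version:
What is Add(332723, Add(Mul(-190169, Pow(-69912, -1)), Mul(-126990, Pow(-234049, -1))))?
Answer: Rational(5444344500161585, 16362833688) ≈ 3.3273e+5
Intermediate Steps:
Add(332723, Add(Mul(-190169, Pow(-69912, -1)), Mul(-126990, Pow(-234049, -1)))) = Add(332723, Add(Mul(-190169, Rational(-1, 69912)), Mul(-126990, Rational(-1, 234049)))) = Add(332723, Add(Rational(190169, 69912), Rational(126990, 234049))) = Add(332723, Rational(53386989161, 16362833688)) = Rational(5444344500161585, 16362833688)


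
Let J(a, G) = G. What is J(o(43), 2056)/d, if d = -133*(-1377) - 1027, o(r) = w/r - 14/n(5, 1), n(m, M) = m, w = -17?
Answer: 1028/91057 ≈ 0.011290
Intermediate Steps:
o(r) = -14/5 - 17/r (o(r) = -17/r - 14/5 = -14/5 - 17/r)
d = 182114 (d = 183141 - 1027 = 182114)
J(o(43), 2056)/d = 2056/182114 = 2056*(1/182114) = 1028/91057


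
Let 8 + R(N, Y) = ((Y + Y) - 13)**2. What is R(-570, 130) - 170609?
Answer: -109608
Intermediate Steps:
R(N, Y) = -8 + (-13 + 2*Y)**2 (R(N, Y) = -8 + ((Y + Y) - 13)**2 = -8 + (2*Y - 13)**2 = -8 + (-13 + 2*Y)**2)
R(-570, 130) - 170609 = (-8 + (-13 + 2*130)**2) - 170609 = (-8 + (-13 + 260)**2) - 170609 = (-8 + 247**2) - 170609 = (-8 + 61009) - 170609 = 61001 - 170609 = -109608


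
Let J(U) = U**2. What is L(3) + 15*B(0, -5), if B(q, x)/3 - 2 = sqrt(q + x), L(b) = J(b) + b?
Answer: 102 + 45*I*sqrt(5) ≈ 102.0 + 100.62*I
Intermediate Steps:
L(b) = b + b**2 (L(b) = b**2 + b = b + b**2)
B(q, x) = 6 + 3*sqrt(q + x)
L(3) + 15*B(0, -5) = 3*(1 + 3) + 15*(6 + 3*sqrt(0 - 5)) = 3*4 + 15*(6 + 3*sqrt(-5)) = 12 + 15*(6 + 3*(I*sqrt(5))) = 12 + 15*(6 + 3*I*sqrt(5)) = 12 + (90 + 45*I*sqrt(5)) = 102 + 45*I*sqrt(5)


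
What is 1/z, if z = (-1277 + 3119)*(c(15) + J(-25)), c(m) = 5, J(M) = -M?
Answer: 1/55260 ≈ 1.8096e-5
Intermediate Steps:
z = 55260 (z = (-1277 + 3119)*(5 - 1*(-25)) = 1842*(5 + 25) = 1842*30 = 55260)
1/z = 1/55260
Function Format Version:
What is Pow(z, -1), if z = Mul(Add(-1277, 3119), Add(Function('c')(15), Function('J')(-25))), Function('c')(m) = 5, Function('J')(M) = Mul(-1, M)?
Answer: Rational(1, 55260) ≈ 1.8096e-5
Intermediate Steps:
z = 55260 (z = Mul(Add(-1277, 3119), Add(5, Mul(-1, -25))) = Mul(1842, Add(5, 25)) = Mul(1842, 30) = 55260)
Pow(z, -1) = Pow(55260, -1) = Rational(1, 55260)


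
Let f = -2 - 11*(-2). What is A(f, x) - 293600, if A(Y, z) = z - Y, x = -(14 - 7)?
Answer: -293627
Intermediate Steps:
f = 20 (f = -2 + 22 = 20)
x = -7 ≈ -7.0000
A(f, x) - 293600 = (-7 - 1*20) - 293600 = (-7 - 20) - 293600 = -27 - 293600 = -293627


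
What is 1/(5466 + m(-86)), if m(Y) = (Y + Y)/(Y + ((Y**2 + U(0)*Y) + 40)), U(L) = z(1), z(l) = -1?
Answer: 1859/10161251 ≈ 0.00018295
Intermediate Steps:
U(L) = -1
m(Y) = 2*Y/(40 + Y**2) (m(Y) = (Y + Y)/(Y + ((Y**2 - Y) + 40)) = (2*Y)/(Y + (40 + Y**2 - Y)) = (2*Y)/(40 + Y**2) = 2*Y/(40 + Y**2))
1/(5466 + m(-86)) = 1/(5466 + 2*(-86)/(40 + (-86)**2)) = 1/(5466 + 2*(-86)/(40 + 7396)) = 1/(5466 + 2*(-86)/7436) = 1/(5466 + 2*(-86)*(1/7436)) = 1/(5466 - 43/1859) = 1/(10161251/1859) = 1859/10161251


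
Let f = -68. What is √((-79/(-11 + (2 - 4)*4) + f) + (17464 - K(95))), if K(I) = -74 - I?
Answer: √6342466/19 ≈ 132.55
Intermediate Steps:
√((-79/(-11 + (2 - 4)*4) + f) + (17464 - K(95))) = √((-79/(-11 + (2 - 4)*4) - 68) + (17464 - (-74 - 1*95))) = √((-79/(-11 - 2*4) - 68) + (17464 - (-74 - 95))) = √((-79/(-11 - 8) - 68) + (17464 - 1*(-169))) = √((-79/(-19) - 68) + (17464 + 169)) = √((-1/19*(-79) - 68) + 17633) = √((79/19 - 68) + 17633) = √(-1213/19 + 17633) = √(333814/19) = √6342466/19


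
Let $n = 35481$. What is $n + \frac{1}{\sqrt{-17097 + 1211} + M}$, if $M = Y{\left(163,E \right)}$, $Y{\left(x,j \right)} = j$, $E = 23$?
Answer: $\frac{582420638}{16415} - \frac{13 i \sqrt{94}}{16415} \approx 35481.0 - 0.0076783 i$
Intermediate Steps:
$M = 23$
$n + \frac{1}{\sqrt{-17097 + 1211} + M} = 35481 + \frac{1}{\sqrt{-17097 + 1211} + 23} = 35481 + \frac{1}{\sqrt{-15886} + 23} = 35481 + \frac{1}{13 i \sqrt{94} + 23} = 35481 + \frac{1}{23 + 13 i \sqrt{94}}$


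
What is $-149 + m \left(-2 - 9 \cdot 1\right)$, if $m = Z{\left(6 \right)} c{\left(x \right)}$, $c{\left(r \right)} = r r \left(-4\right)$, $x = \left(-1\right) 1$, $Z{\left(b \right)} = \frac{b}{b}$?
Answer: $-105$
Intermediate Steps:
$Z{\left(b \right)} = 1$
$x = -1$
$c{\left(r \right)} = - 4 r^{2}$ ($c{\left(r \right)} = r^{2} \left(-4\right) = - 4 r^{2}$)
$m = -4$ ($m = 1 \left(- 4 \left(-1\right)^{2}\right) = 1 \left(\left(-4\right) 1\right) = 1 \left(-4\right) = -4$)
$-149 + m \left(-2 - 9 \cdot 1\right) = -149 - 4 \left(-2 - 9 \cdot 1\right) = -149 - 4 \left(-2 - 9\right) = -149 - -44 = -149 + 44 = -105$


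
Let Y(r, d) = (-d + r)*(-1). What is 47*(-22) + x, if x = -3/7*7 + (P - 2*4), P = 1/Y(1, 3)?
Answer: -2089/2 ≈ -1044.5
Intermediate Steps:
Y(r, d) = d - r (Y(r, d) = (r - d)*(-1) = d - r)
P = ½ (P = 1/(3 - 1*1) = 1/(3 - 1) = 1/2 = ½ ≈ 0.50000)
x = -21/2 (x = -3/7*7 + (½ - 2*4) = -3*⅐*7 + (½ - 8) = -3/7*7 - 15/2 = -3 - 15/2 = -21/2 ≈ -10.500)
47*(-22) + x = 47*(-22) - 21/2 = -1034 - 21/2 = -2089/2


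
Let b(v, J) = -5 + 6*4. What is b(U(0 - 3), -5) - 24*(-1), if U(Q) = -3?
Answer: 43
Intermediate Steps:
b(v, J) = 19 (b(v, J) = -5 + 24 = 19)
b(U(0 - 3), -5) - 24*(-1) = 19 - 24*(-1) = 19 + 24 = 43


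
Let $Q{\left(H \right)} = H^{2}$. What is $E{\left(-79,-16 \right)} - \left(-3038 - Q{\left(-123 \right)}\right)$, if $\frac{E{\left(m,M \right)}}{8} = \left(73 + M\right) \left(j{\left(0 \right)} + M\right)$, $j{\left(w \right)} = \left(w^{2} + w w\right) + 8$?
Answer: $14519$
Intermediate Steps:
$j{\left(w \right)} = 8 + 2 w^{2}$ ($j{\left(w \right)} = \left(w^{2} + w^{2}\right) + 8 = 2 w^{2} + 8 = 8 + 2 w^{2}$)
$E{\left(m,M \right)} = 8 \left(8 + M\right) \left(73 + M\right)$ ($E{\left(m,M \right)} = 8 \left(73 + M\right) \left(\left(8 + 2 \cdot 0^{2}\right) + M\right) = 8 \left(73 + M\right) \left(\left(8 + 2 \cdot 0\right) + M\right) = 8 \left(73 + M\right) \left(\left(8 + 0\right) + M\right) = 8 \left(73 + M\right) \left(8 + M\right) = 8 \left(8 + M\right) \left(73 + M\right)$)
$E{\left(-79,-16 \right)} - \left(-3038 - Q{\left(-123 \right)}\right) = \left(4672 + 8 \left(-16\right)^{2} + 648 \left(-16\right)\right) - \left(-3038 - \left(-123\right)^{2}\right) = \left(4672 + 8 \cdot 256 - 10368\right) - \left(-3038 - 15129\right) = \left(4672 + 2048 - 10368\right) - \left(-3038 - 15129\right) = -3648 - -18167 = -3648 + 18167 = 14519$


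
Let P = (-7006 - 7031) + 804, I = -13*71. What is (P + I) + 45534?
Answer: 31378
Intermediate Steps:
I = -923
P = -13233 (P = -14037 + 804 = -13233)
(P + I) + 45534 = (-13233 - 923) + 45534 = -14156 + 45534 = 31378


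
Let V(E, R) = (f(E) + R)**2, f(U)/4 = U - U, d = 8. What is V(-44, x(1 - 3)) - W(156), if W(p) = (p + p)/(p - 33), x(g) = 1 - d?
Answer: 1905/41 ≈ 46.463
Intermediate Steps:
x(g) = -7 (x(g) = 1 - 1*8 = 1 - 8 = -7)
f(U) = 0 (f(U) = 4*(U - U) = 4*0 = 0)
V(E, R) = R**2 (V(E, R) = (0 + R)**2 = R**2)
W(p) = 2*p/(-33 + p) (W(p) = (2*p)/(-33 + p) = 2*p/(-33 + p))
V(-44, x(1 - 3)) - W(156) = (-7)**2 - 2*156/(-33 + 156) = 49 - 2*156/123 = 49 - 1*104/41 = 49 - 104/41 = 1905/41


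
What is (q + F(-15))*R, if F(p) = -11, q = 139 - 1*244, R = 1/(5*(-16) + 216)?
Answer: -29/34 ≈ -0.85294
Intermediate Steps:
R = 1/136 (R = 1/(-80 + 216) = 1/136 ≈ 0.0073529)
q = -105 (q = 139 - 244 = -105)
(q + F(-15))*R = (-105 - 11)*(1/136) = -116*1/136 = -29/34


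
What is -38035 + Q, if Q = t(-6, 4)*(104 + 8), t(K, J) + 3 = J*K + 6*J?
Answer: -38371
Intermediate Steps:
t(K, J) = -3 + 6*J + J*K (t(K, J) = -3 + (J*K + 6*J) = -3 + (6*J + J*K) = -3 + 6*J + J*K)
Q = -336 (Q = (-3 + 6*4 + 4*(-6))*(104 + 8) = (-3 + 24 - 24)*112 = -3*112 = -336)
-38035 + Q = -38035 - 336 = -38371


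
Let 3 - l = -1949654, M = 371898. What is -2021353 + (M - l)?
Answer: -3599112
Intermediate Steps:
l = 1949657 (l = 3 - 1*(-1949654) = 3 + 1949654 = 1949657)
-2021353 + (M - l) = -2021353 + (371898 - 1*1949657) = -2021353 + (371898 - 1949657) = -2021353 - 1577759 = -3599112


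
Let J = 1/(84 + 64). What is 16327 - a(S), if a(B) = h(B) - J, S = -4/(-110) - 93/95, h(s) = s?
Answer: 505056129/30932 ≈ 16328.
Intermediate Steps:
J = 1/148 ≈ 0.0067568
S = -197/209 (S = -4*(-1/110) - 93*1/95 = 2/55 - 93/95 = -197/209 ≈ -0.94258)
a(B) = -1/148 + B (a(B) = B - 1*1/148 = B - 1/148 = -1/148 + B)
16327 - a(S) = 16327 - (-1/148 - 197/209) = 16327 - 1*(-29365/30932) = 16327 + 29365/30932 = 505056129/30932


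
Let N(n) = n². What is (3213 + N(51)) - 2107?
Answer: 3707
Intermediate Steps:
(3213 + N(51)) - 2107 = (3213 + 51²) - 2107 = (3213 + 2601) - 2107 = 5814 - 2107 = 3707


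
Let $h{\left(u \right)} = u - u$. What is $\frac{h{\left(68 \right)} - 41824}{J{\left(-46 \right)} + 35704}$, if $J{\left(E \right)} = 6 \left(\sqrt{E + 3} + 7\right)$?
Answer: $- \frac{93440044}{79861129} + \frac{15684 i \sqrt{43}}{79861129} \approx -1.17 + 0.0012878 i$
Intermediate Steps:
$h{\left(u \right)} = 0$
$J{\left(E \right)} = 42 + 6 \sqrt{3 + E}$ ($J{\left(E \right)} = 6 \left(\sqrt{3 + E} + 7\right) = 6 \left(7 + \sqrt{3 + E}\right) = 42 + 6 \sqrt{3 + E}$)
$\frac{h{\left(68 \right)} - 41824}{J{\left(-46 \right)} + 35704} = \frac{0 - 41824}{\left(42 + 6 \sqrt{3 - 46}\right) + 35704} = - \frac{41824}{\left(42 + 6 \sqrt{-43}\right) + 35704} = - \frac{41824}{\left(42 + 6 i \sqrt{43}\right) + 35704} = - \frac{41824}{35746 + 6 i \sqrt{43}}$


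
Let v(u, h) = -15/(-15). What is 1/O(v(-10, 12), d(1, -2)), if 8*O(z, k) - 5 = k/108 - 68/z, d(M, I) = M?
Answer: -864/6803 ≈ -0.12700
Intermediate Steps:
v(u, h) = 1 (v(u, h) = -15*(-1/15) = 1)
O(z, k) = 5/8 - 17/(2*z) + k/864 (O(z, k) = 5/8 + (k/108 - 68/z)/8 = 5/8 + (-68/z + k/108)/8 = 5/8 + (-17/(2*z) + k/864) = 5/8 - 17/(2*z) + k/864)
1/O(v(-10, 12), d(1, -2)) = 1/((1/864)*(-7344 + 1*(540 + 1))/1) = 1/((1/864)*1*(-7344 + 1*541)) = 1/((1/864)*1*(-7344 + 541)) = 1/((1/864)*1*(-6803)) = 1/(-6803/864) = -864/6803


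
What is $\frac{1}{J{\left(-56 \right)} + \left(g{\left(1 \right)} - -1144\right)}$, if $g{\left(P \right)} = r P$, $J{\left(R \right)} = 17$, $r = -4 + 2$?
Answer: $\frac{1}{1159} \approx 0.00086281$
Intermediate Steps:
$r = -2$
$g{\left(P \right)} = - 2 P$
$\frac{1}{J{\left(-56 \right)} + \left(g{\left(1 \right)} - -1144\right)} = \frac{1}{17 - -1142} = \frac{1}{17 + \left(-2 + 1144\right)} = \frac{1}{17 + 1142} = \frac{1}{1159}$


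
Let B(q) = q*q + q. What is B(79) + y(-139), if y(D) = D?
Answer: 6181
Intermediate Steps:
B(q) = q + q² (B(q) = q² + q = q + q²)
B(79) + y(-139) = 79*(1 + 79) - 139 = 79*80 - 139 = 6320 - 139 = 6181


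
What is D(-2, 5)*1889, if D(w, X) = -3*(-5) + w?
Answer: 24557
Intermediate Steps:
D(w, X) = 15 + w
D(-2, 5)*1889 = (15 - 2)*1889 = 13*1889 = 24557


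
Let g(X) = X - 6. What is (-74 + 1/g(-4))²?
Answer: 549081/100 ≈ 5490.8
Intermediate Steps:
g(X) = -6 + X
(-74 + 1/g(-4))² = (-74 + 1/(-6 - 4))² = (-74 + 1/(-10))² = (-74 - ⅒)² = (-741/10)² = 549081/100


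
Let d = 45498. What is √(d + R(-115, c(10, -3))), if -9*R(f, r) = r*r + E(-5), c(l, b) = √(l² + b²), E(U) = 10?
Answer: √409363/3 ≈ 213.27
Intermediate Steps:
c(l, b) = √(b² + l²)
R(f, r) = -10/9 - r²/9 (R(f, r) = -(r*r + 10)/9 = -(r² + 10)/9 = -(10 + r²)/9 = -10/9 - r²/9)
√(d + R(-115, c(10, -3))) = √(45498 + (-10/9 - (√((-3)² + 10²))²/9)) = √(45498 + (-10/9 - (√(9 + 100))²/9)) = √(45498 + (-10/9 - (√109)²/9)) = √(45498 + (-10/9 - ⅑*109)) = √(45498 + (-10/9 - 109/9)) = √(45498 - 119/9) = √(409363/9) = √409363/3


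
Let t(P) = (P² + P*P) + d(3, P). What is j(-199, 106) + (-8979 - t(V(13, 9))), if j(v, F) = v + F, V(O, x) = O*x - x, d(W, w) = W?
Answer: -32403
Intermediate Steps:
V(O, x) = -x + O*x
t(P) = 3 + 2*P² (t(P) = (P² + P*P) + 3 = (P² + P²) + 3 = 2*P² + 3 = 3 + 2*P²)
j(v, F) = F + v
j(-199, 106) + (-8979 - t(V(13, 9))) = (106 - 199) + (-8979 - (3 + 2*(9*(-1 + 13))²)) = -93 + (-8979 - (3 + 2*(9*12)²)) = -93 + (-8979 - (3 + 2*108²)) = -93 + (-8979 - (3 + 2*11664)) = -93 + (-8979 - (3 + 23328)) = -93 + (-8979 - 1*23331) = -93 + (-8979 - 23331) = -93 - 32310 = -32403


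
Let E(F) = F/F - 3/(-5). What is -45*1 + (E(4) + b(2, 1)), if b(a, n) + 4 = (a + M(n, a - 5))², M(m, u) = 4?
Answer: -57/5 ≈ -11.400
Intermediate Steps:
b(a, n) = -4 + (4 + a)² (b(a, n) = -4 + (a + 4)² = -4 + (4 + a)²)
E(F) = 8/5 (E(F) = 1 - 3*(-⅕) = 1 + ⅗ = 8/5)
-45*1 + (E(4) + b(2, 1)) = -45*1 + (8/5 + (-4 + (4 + 2)²)) = -45 + (8/5 + (-4 + 6²)) = -45 + (8/5 + (-4 + 36)) = -45 + (8/5 + 32) = -45 + 168/5 = -57/5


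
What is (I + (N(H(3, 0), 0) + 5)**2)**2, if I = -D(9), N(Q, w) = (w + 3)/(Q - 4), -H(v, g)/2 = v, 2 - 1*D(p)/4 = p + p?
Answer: 74114881/10000 ≈ 7411.5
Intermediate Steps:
D(p) = 8 - 8*p (D(p) = 8 - 4*(p + p) = 8 - 8*p)
H(v, g) = -2*v
N(Q, w) = (3 + w)/(-4 + Q)
I = 64 (I = -(8 - 8*9) = -(8 - 72) = -1*(-64) = 64)
(I + (N(H(3, 0), 0) + 5)**2)**2 = (64 + ((3 + 0)/(-4 - 2*3) + 5)**2)**2 = (64 + (3/(-4 - 6) + 5)**2)**2 = (64 + (3/(-10) + 5)**2)**2 = (64 + (-1/10*3 + 5)**2)**2 = (64 + (-3/10 + 5)**2)**2 = (64 + (47/10)**2)**2 = (64 + 2209/100)**2 = (8609/100)**2 = 74114881/10000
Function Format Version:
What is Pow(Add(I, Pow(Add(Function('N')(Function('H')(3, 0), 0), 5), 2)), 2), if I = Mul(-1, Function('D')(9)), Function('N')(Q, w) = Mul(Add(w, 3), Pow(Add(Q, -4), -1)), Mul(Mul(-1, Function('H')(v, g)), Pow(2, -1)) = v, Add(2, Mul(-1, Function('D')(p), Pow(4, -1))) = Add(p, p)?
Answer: Rational(74114881, 10000) ≈ 7411.5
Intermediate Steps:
Function('D')(p) = Add(8, Mul(-8, p)) (Function('D')(p) = Add(8, Mul(-4, Add(p, p))) = Add(8, Mul(-4, Mul(2, p))) = Add(8, Mul(-8, p)))
Function('H')(v, g) = Mul(-2, v)
Function('N')(Q, w) = Mul(Pow(Add(-4, Q), -1), Add(3, w)) (Function('N')(Q, w) = Mul(Add(3, w), Pow(Add(-4, Q), -1)) = Mul(Pow(Add(-4, Q), -1), Add(3, w)))
I = 64 (I = Mul(-1, Add(8, Mul(-8, 9))) = Mul(-1, Add(8, -72)) = Mul(-1, -64) = 64)
Pow(Add(I, Pow(Add(Function('N')(Function('H')(3, 0), 0), 5), 2)), 2) = Pow(Add(64, Pow(Add(Mul(Pow(Add(-4, Mul(-2, 3)), -1), Add(3, 0)), 5), 2)), 2) = Pow(Add(64, Pow(Add(Mul(Pow(Add(-4, -6), -1), 3), 5), 2)), 2) = Pow(Add(64, Pow(Add(Mul(Pow(-10, -1), 3), 5), 2)), 2) = Pow(Add(64, Pow(Add(Mul(Rational(-1, 10), 3), 5), 2)), 2) = Pow(Add(64, Pow(Add(Rational(-3, 10), 5), 2)), 2) = Pow(Add(64, Pow(Rational(47, 10), 2)), 2) = Pow(Add(64, Rational(2209, 100)), 2) = Pow(Rational(8609, 100), 2) = Rational(74114881, 10000)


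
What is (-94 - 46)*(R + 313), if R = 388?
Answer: -98140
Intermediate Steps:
(-94 - 46)*(R + 313) = (-94 - 46)*(388 + 313) = -140*701 = -98140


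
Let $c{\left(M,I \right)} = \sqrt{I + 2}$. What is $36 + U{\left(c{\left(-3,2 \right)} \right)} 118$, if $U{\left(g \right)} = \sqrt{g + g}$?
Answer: $272$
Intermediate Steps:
$c{\left(M,I \right)} = \sqrt{2 + I}$
$U{\left(g \right)} = \sqrt{2} \sqrt{g}$ ($U{\left(g \right)} = \sqrt{2 g} = \sqrt{2} \sqrt{g}$)
$36 + U{\left(c{\left(-3,2 \right)} \right)} 118 = 36 + \sqrt{2} \sqrt{\sqrt{2 + 2}} \cdot 118 = 36 + \sqrt{2} \sqrt{\sqrt{4}} \cdot 118 = 36 + \sqrt{2} \sqrt{2} \cdot 118 = 36 + 2 \cdot 118 = 36 + 236 = 272$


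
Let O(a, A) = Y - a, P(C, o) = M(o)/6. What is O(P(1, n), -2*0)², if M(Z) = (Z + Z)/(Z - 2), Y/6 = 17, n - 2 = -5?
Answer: 259081/25 ≈ 10363.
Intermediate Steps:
n = -3 (n = 2 - 5 = -3)
Y = 102 (Y = 6*17 = 102)
M(Z) = 2*Z/(-2 + Z) (M(Z) = (2*Z)/(-2 + Z) = 2*Z/(-2 + Z))
P(C, o) = o/(3*(-2 + o)) (P(C, o) = (2*o/(-2 + o))/6 = (2*o/(-2 + o))*(⅙) = o/(3*(-2 + o)))
O(a, A) = 102 - a
O(P(1, n), -2*0)² = (102 - (-3)/(3*(-2 - 3)))² = (102 - (-3)/(3*(-5)))² = (102 - (-3)*(-1)/(3*5))² = (102 - 1*⅕)² = (102 - ⅕)² = (509/5)² = 259081/25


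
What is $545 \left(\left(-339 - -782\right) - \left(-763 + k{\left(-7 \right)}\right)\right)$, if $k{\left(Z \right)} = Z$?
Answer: $661085$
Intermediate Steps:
$545 \left(\left(-339 - -782\right) - \left(-763 + k{\left(-7 \right)}\right)\right) = 545 \left(\left(-339 - -782\right) + \left(763 - -7\right)\right) = 545 \left(\left(-339 + 782\right) + \left(763 + 7\right)\right) = 545 \left(443 + 770\right) = 545 \cdot 1213 = 661085$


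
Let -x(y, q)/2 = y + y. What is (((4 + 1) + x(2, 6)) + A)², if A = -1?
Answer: 16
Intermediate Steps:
x(y, q) = -4*y (x(y, q) = -2*(y + y) = -4*y)
(((4 + 1) + x(2, 6)) + A)² = (((4 + 1) - 4*2) - 1)² = ((5 - 8) - 1)² = (-3 - 1)² = (-4)² = 16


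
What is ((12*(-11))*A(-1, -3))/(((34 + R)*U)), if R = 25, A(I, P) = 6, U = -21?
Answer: 264/413 ≈ 0.63923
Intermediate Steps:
((12*(-11))*A(-1, -3))/(((34 + R)*U)) = ((12*(-11))*6)/(((34 + 25)*(-21))) = (-132*6)/((59*(-21))) = -792/(-1239) = -792*(-1/1239) = 264/413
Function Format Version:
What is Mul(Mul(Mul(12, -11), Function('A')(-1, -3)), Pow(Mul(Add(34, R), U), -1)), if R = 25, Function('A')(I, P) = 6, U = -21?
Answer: Rational(264, 413) ≈ 0.63923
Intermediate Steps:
Mul(Mul(Mul(12, -11), Function('A')(-1, -3)), Pow(Mul(Add(34, R), U), -1)) = Mul(Mul(Mul(12, -11), 6), Pow(Mul(Add(34, 25), -21), -1)) = Mul(Mul(-132, 6), Pow(Mul(59, -21), -1)) = Mul(-792, Pow(-1239, -1)) = Mul(-792, Rational(-1, 1239)) = Rational(264, 413)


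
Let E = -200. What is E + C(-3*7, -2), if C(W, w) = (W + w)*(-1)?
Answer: -177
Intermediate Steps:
C(W, w) = -W - w
E + C(-3*7, -2) = -200 + (-(-3)*7 - 1*(-2)) = -200 + (-1*(-21) + 2) = -200 + (21 + 2) = -200 + 23 = -177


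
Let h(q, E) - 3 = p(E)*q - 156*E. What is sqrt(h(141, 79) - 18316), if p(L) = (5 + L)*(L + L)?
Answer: sqrt(1840715) ≈ 1356.7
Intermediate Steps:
p(L) = 2*L*(5 + L) (p(L) = (5 + L)*(2*L) = 2*L*(5 + L))
h(q, E) = 3 - 156*E + 2*E*q*(5 + E) (h(q, E) = 3 + ((2*E*(5 + E))*q - 156*E) = 3 + (2*E*q*(5 + E) - 156*E) = 3 + (-156*E + 2*E*q*(5 + E)) = 3 - 156*E + 2*E*q*(5 + E))
sqrt(h(141, 79) - 18316) = sqrt((3 - 156*79 + 2*79*141*(5 + 79)) - 18316) = sqrt((3 - 12324 + 2*79*141*84) - 18316) = sqrt((3 - 12324 + 1871352) - 18316) = sqrt(1859031 - 18316) = sqrt(1840715)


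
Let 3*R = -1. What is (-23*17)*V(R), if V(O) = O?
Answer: 391/3 ≈ 130.33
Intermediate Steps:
R = -1/3 (R = (1/3)*(-1) = -1/3 ≈ -0.33333)
(-23*17)*V(R) = -23*17*(-1/3) = -391*(-1/3) = 391/3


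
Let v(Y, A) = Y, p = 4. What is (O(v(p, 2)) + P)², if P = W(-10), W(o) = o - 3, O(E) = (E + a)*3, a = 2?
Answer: 25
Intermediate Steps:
O(E) = 6 + 3*E (O(E) = (E + 2)*3 = (2 + E)*3 = 6 + 3*E)
W(o) = -3 + o
P = -13 (P = -3 - 10 = -13)
(O(v(p, 2)) + P)² = ((6 + 3*4) - 13)² = ((6 + 12) - 13)² = (18 - 13)² = 5² = 25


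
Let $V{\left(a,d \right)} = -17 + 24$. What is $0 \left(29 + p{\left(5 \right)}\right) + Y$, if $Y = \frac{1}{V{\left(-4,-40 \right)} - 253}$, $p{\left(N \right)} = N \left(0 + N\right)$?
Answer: $- \frac{1}{246} \approx -0.004065$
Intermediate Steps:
$V{\left(a,d \right)} = 7$
$p{\left(N \right)} = N^{2}$ ($p{\left(N \right)} = N N = N^{2}$)
$Y = - \frac{1}{246}$ ($Y = \frac{1}{7 - 253} = \frac{1}{-246} = - \frac{1}{246} \approx -0.004065$)
$0 \left(29 + p{\left(5 \right)}\right) + Y = 0 \left(29 + 5^{2}\right) - \frac{1}{246} = 0 \left(29 + 25\right) - \frac{1}{246} = 0 \cdot 54 - \frac{1}{246} = 0 - \frac{1}{246} = - \frac{1}{246}$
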